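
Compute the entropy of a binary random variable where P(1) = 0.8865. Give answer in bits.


H = -p*log2(p) - (1-p)*log2(1-p). -0.8865*log2(0.8865) = 0.154080; -0.1135*log2(0.1135) = 0.356303. H = 0.154080 + 0.356303 = 0.5104

0.5104 bits


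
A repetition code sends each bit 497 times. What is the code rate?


Rate = k/n = 1/497

1/497


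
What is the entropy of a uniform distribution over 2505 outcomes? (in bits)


H = log2(n) = log2(2505) = 11.2906

11.2906 bits


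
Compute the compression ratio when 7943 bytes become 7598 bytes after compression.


Ratio = original / compressed = 7943 / 7598 = 1.0454

1.0454


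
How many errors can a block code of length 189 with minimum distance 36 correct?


Correction capability = floor((d-1)/2) = floor((36-1)/2) = 17

17 errors


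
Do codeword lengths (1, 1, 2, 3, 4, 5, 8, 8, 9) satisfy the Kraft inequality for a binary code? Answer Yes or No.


Kraft sum = sum(2^(-l_i)) = 1.4785, need <= 1. Result: violated (a binary prefix-free code with these lengths cannot exist)

No


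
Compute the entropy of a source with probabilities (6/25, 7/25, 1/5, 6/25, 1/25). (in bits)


H = -sum(p_i * log2(p_i)). Terms: -(6/25)*log2(6/25) = 0.494134; -(7/25)*log2(7/25) = 0.514220; -(1/5)*log2(1/5) = 0.464386; -(6/25)*log2(6/25) = 0.494134; -(1/25)*log2(1/25) = 0.185754. H = 0.494134 + 0.514220 + 0.464386 + 0.494134 + 0.185754 = 2.1526

2.1526 bits


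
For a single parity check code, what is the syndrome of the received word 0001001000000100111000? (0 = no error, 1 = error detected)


Syndrome = XOR of all bits = 0 XOR 0 XOR 0 XOR 1 XOR 0 XOR 0 XOR 1 XOR 0 XOR 0 XOR 0 XOR 0 XOR 0 XOR 0 XOR 1 XOR 0 XOR 0 XOR 1 XOR 1 XOR 1 XOR 0 XOR 0 XOR 0 = 0

0


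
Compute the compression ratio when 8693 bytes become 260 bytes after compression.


Ratio = original / compressed = 8693 / 260 = 33.4346

33.4346


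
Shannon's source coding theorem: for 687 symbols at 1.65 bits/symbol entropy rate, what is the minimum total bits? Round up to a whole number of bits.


Minimum bits >= n * H = 687 * 1.65 = 1133.55, rounded up to a whole number of bits = 1134

1134 bits


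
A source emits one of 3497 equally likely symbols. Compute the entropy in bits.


H = log2(n) = log2(3497) = 11.7719

11.7719 bits


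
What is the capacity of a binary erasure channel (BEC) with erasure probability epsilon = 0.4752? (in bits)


C = 1 - epsilon = 1 - 0.4752 = 0.5248

0.5248 bits


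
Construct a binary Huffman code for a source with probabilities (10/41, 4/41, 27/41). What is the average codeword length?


Huffman construction (repeatedly merge the two least-probable nodes; each merge adds 1 bit to every symbol beneath it): 4/41 + 10/41 = 14/41; 14/41 + 27/41 = 1. Resulting codeword lengths (in the order the probabilities were given): (2, 2, 1). L_avg = sum(p_i * l_i) = 10/41*2 + 4/41*2 + 27/41*1 = 55/41 = 1.3415

1.3415 bits


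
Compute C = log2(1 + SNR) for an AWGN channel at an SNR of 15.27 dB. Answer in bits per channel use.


SNR_linear = 10^(15.27/10) = 33.6512; C = log2(1 + SNR_linear) = log2(1 + 33.6512) = 5.1148

5.1148 bits/channel use


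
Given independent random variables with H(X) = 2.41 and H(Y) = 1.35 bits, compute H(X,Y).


For independent variables, H(X,Y) = H(X) + H(Y) = 2.41 + 1.35 = 3.76

3.76 bits


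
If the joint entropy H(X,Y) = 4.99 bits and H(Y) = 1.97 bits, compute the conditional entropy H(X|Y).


H(X|Y) = H(X,Y) - H(Y) = 4.99 - 1.97 = 3.02

3.02 bits


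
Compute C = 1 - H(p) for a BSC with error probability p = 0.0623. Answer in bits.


H(p) = -p*log2(p) - (1-p)*log2(1-p) = -0.0623*log2(0.0623) - 0.9377*log2(0.9377) = 0.249488 + 0.087020 = 0.3365. C = 1 - H(p) = 1 - 0.3365 = 0.6635

0.6635 bits


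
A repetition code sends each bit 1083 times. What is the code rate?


Rate = k/n = 1/1083

1/1083


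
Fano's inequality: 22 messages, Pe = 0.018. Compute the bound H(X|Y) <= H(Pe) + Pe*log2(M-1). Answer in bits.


H(Pe) = -Pe*log2(Pe) - (1-Pe)*log2(1-Pe) = -0.018*log2(0.018) - 0.982*log2(0.982) = 0.104325 + 0.025733 = 0.1301. Pe*log2(M-1) = 0.018*log2(21) = 0.079062. Bound = H(Pe) + Pe*log2(M-1) = 0.104325 + 0.025733 + 0.079062 = 0.2091

0.2091 bits


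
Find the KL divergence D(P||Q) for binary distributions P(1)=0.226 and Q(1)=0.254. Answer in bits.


KL = p*log2(p/q) + (1-p)*log2((1-p)/(1-q)) = 0.226*log2(0.226/0.254) + 0.774*log2(0.774/0.746) = 0.0031

0.0031 bits


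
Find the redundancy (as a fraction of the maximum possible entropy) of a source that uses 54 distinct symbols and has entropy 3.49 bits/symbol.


H_max = log2(K) = log2(54) = 5.7549 bits/symbol. Redundancy = 1 - H/H_max = 1 - 3.49/5.7549 = 1 - 0.6064 = 0.3936

0.3936


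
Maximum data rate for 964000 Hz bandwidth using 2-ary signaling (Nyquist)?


Rate = 2 * B * log2(M) = 2 * 964000 * 1.0 = 1928000.0

1928000.0 bps


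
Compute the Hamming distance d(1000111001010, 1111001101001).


Count differing positions: . ^ ^ ^ ^ ^ . ^ . . . ^ ^ = 8 differences

8


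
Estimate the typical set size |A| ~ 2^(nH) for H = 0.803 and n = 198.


log2|A_typical| = nH = 198 * 0.803 = 158.994, so |A_typical| ~ 2^158.994 = 7.277e+47

7.277e+47


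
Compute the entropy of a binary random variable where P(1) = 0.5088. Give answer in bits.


H = -p*log2(p) - (1-p)*log2(1-p). -0.5088*log2(0.5088) = 0.495993; -0.4912*log2(0.4912) = 0.503783. H = 0.495993 + 0.503783 = 0.9998

0.9998 bits


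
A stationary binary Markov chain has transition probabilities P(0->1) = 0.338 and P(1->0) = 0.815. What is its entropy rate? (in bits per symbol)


Stationary distribution: pi_0 = p10/(p01+p10) = 0.7069, pi_1 = 0.2931. Entropy rate H' = pi_0*H(p01) + pi_1*H(p10) = 0.7069*0.9229 + 0.2931*0.6909 = 0.8549

0.8549 bits/symbol


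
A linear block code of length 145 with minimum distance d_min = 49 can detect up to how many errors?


Detection capability = d_min - 1 = 49 - 1 = 48

48 errors


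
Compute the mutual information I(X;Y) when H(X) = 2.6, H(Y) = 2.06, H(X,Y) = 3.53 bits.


I(X;Y) = H(X) + H(Y) - H(X,Y) = 2.6 + 2.06 - 3.53 = 1.13

1.13 bits


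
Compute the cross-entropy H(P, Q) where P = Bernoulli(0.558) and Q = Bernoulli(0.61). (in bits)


H(P,Q) = -p*log2(q) - (1-p)*log2(1-q). -0.558*log2(0.61) = 0.397920; -0.442*log2(0.39) = 0.600437. H(P,Q) = 0.397920 + 0.600437 = 0.9984

0.9984 bits


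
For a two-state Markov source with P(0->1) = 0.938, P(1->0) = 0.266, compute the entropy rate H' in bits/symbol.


Stationary distribution: pi_0 = p10/(p01+p10) = 0.2209, pi_1 = 0.7791. Entropy rate H' = pi_0*H(p01) + pi_1*H(p10) = 0.2209*0.3353 + 0.7791*0.8357 = 0.7251

0.7251 bits/symbol


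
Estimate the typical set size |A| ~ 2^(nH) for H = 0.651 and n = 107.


log2|A_typical| = nH = 107 * 0.651 = 69.657, so |A_typical| ~ 2^69.657 = 9.308e+20

9.308e+20


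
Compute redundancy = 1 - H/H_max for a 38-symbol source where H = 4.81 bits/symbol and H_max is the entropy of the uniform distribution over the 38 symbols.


H_max = log2(K) = log2(38) = 5.2479 bits/symbol. Redundancy = 1 - H/H_max = 1 - 4.81/5.2479 = 1 - 0.9166 = 0.0834

0.0834


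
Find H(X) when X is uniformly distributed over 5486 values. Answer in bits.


H = log2(n) = log2(5486) = 12.4215

12.4215 bits


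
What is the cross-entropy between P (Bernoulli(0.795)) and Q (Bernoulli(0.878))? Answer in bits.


H(P,Q) = -p*log2(q) - (1-p)*log2(1-q). -0.795*log2(0.878) = 0.149227; -0.205*log2(0.122) = 0.622185. H(P,Q) = 0.149227 + 0.622185 = 0.7714

0.7714 bits


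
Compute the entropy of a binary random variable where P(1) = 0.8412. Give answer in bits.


H = -p*log2(p) - (1-p)*log2(1-p). -0.8412*log2(0.8412) = 0.209862; -0.1588*log2(0.1588) = 0.421569. H = 0.209862 + 0.421569 = 0.6314

0.6314 bits


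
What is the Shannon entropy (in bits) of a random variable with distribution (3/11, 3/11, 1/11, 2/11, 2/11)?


H = -sum(p_i * log2(p_i)). Terms: -(3/11)*log2(3/11) = 0.511219; -(3/11)*log2(3/11) = 0.511219; -(1/11)*log2(1/11) = 0.314494; -(2/11)*log2(2/11) = 0.447169; -(2/11)*log2(2/11) = 0.447169. H = 0.511219 + 0.511219 + 0.314494 + 0.447169 + 0.447169 = 2.2313

2.2313 bits


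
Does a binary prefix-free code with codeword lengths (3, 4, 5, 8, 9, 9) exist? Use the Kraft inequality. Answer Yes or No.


Kraft sum = sum(2^(-l_i)) = 0.2266, need <= 1. Result: satisfied (a binary prefix-free code with these lengths exists)

Yes


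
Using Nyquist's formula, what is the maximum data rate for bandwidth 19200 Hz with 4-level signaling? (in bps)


Rate = 2 * B * log2(M) = 2 * 19200 * 2.0 = 76800.0

76800.0 bps


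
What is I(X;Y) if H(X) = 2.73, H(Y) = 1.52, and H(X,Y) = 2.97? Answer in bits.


I(X;Y) = H(X) + H(Y) - H(X,Y) = 2.73 + 1.52 - 2.97 = 1.28

1.28 bits


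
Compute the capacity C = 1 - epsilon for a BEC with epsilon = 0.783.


C = 1 - epsilon = 1 - 0.783 = 0.217

0.217 bits


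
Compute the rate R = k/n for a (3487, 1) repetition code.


Rate = k/n = 1/3487

1/3487


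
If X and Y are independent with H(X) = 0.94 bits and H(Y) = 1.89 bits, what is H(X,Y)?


For independent variables, H(X,Y) = H(X) + H(Y) = 0.94 + 1.89 = 2.83

2.83 bits


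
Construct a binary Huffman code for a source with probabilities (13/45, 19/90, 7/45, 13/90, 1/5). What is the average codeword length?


Huffman construction (repeatedly merge the two least-probable nodes; each merge adds 1 bit to every symbol beneath it): 13/90 + 7/45 = 3/10; 1/5 + 19/90 = 37/90; 13/45 + 3/10 = 53/90; 37/90 + 53/90 = 1. Resulting codeword lengths (in the order the probabilities were given): (2, 2, 3, 3, 2). L_avg = sum(p_i * l_i) = 13/45*2 + 19/90*2 + 7/45*3 + 13/90*3 + 1/5*2 = 23/10 = 2.3

2.3 bits


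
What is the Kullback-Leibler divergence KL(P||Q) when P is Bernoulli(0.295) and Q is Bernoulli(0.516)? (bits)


KL = p*log2(p/q) + (1-p)*log2((1-p)/(1-q)) = 0.295*log2(0.295/0.516) + 0.705*log2(0.705/0.484) = 0.1446

0.1446 bits


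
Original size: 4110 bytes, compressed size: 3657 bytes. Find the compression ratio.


Ratio = original / compressed = 4110 / 3657 = 1.1239

1.1239


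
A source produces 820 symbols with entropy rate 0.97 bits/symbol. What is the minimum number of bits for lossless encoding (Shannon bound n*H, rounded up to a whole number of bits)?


Minimum bits >= n * H = 820 * 0.97 = 795.4, rounded up to a whole number of bits = 796

796 bits


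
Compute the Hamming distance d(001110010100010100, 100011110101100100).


Count differing positions: ^ . ^ ^ . ^ ^ . . . . ^ ^ ^ . . . . = 8 differences

8


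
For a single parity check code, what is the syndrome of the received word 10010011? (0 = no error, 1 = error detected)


Syndrome = XOR of all bits = 1 XOR 0 XOR 0 XOR 1 XOR 0 XOR 0 XOR 1 XOR 1 = 0

0


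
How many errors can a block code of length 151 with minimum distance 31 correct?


Correction capability = floor((d-1)/2) = floor((31-1)/2) = 15

15 errors


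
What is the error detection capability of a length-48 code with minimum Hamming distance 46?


Detection capability = d_min - 1 = 46 - 1 = 45

45 errors


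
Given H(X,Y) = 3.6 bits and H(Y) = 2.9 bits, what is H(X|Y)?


H(X|Y) = H(X,Y) - H(Y) = 3.6 - 2.9 = 0.7

0.7 bits


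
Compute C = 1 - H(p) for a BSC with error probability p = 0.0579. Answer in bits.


H(p) = -p*log2(p) - (1-p)*log2(1-p) = -0.0579*log2(0.0579) - 0.9421*log2(0.9421) = 0.237986 + 0.081066 = 0.3191. C = 1 - H(p) = 1 - 0.3191 = 0.6809

0.6809 bits


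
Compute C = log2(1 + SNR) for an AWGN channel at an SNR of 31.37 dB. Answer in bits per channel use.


SNR_linear = 10^(31.37/10) = 1370.8818; C = log2(1 + SNR_linear) = log2(1 + 1370.8818) = 10.4219

10.4219 bits/channel use


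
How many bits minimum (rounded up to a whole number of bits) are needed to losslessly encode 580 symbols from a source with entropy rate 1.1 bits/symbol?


Minimum bits >= n * H = 580 * 1.1 = 638.0, rounded up to a whole number of bits = 638

638 bits


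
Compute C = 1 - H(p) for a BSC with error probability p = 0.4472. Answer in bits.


H(p) = -p*log2(p) - (1-p)*log2(1-p) = -0.4472*log2(0.4472) - 0.5528*log2(0.5528) = 0.519203 + 0.472738 = 0.9919. C = 1 - H(p) = 1 - 0.9919 = 0.0081

0.0081 bits


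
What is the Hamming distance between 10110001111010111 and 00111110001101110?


Count differing positions: ^ . . . ^ ^ ^ ^ ^ ^ . ^ ^ ^ . . ^ = 11 differences

11


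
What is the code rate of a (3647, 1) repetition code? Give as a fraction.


Rate = k/n = 1/3647

1/3647


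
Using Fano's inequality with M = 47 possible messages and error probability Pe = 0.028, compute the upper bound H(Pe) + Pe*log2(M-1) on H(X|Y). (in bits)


H(Pe) = -Pe*log2(Pe) - (1-Pe)*log2(1-Pe) = -0.028*log2(0.028) - 0.972*log2(0.972) = 0.144436 + 0.039825 = 0.1843. Pe*log2(M-1) = 0.028*log2(46) = 0.154660. Bound = H(Pe) + Pe*log2(M-1) = 0.144436 + 0.039825 + 0.154660 = 0.3389

0.3389 bits


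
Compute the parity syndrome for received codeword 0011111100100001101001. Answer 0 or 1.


Syndrome = XOR of all bits = 0 XOR 0 XOR 1 XOR 1 XOR 1 XOR 1 XOR 1 XOR 1 XOR 0 XOR 0 XOR 1 XOR 0 XOR 0 XOR 0 XOR 0 XOR 1 XOR 1 XOR 0 XOR 1 XOR 0 XOR 0 XOR 1 = 1

1


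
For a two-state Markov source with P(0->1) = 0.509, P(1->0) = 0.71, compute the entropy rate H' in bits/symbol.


Stationary distribution: pi_0 = p10/(p01+p10) = 0.5824, pi_1 = 0.4176. Entropy rate H' = pi_0*H(p01) + pi_1*H(p10) = 0.5824*0.9998 + 0.4176*0.8687 = 0.945

0.945 bits/symbol


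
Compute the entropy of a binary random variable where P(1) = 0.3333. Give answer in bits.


H = -p*log2(p) - (1-p)*log2(1-p). -0.3333*log2(0.3333) = 0.528316; -0.6667*log2(0.6667) = 0.389946. H = 0.528316 + 0.389946 = 0.9183

0.9183 bits


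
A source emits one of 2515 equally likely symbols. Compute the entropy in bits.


H = log2(n) = log2(2515) = 11.2963

11.2963 bits


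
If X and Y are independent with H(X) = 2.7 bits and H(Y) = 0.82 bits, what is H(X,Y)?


For independent variables, H(X,Y) = H(X) + H(Y) = 2.7 + 0.82 = 3.52

3.52 bits


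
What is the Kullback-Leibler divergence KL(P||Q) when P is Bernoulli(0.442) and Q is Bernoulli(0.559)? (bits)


KL = p*log2(p/q) + (1-p)*log2((1-p)/(1-q)) = 0.442*log2(0.442/0.559) + 0.558*log2(0.558/0.441) = 0.0397

0.0397 bits


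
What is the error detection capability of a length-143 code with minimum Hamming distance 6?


Detection capability = d_min - 1 = 6 - 1 = 5

5 errors


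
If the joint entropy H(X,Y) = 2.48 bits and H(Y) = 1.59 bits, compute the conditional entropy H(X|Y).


H(X|Y) = H(X,Y) - H(Y) = 2.48 - 1.59 = 0.89

0.89 bits


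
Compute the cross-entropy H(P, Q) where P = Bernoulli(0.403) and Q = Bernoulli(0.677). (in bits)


H(P,Q) = -p*log2(q) - (1-p)*log2(1-q). -0.403*log2(0.677) = 0.226797; -0.597*log2(0.323) = 0.973345. H(P,Q) = 0.226797 + 0.973345 = 1.2001

1.2001 bits


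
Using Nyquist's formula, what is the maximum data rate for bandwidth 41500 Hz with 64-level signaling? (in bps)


Rate = 2 * B * log2(M) = 2 * 41500 * 6.0 = 498000.0

498000.0 bps


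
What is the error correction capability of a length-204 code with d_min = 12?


Correction capability = floor((d-1)/2) = floor((12-1)/2) = 5

5 errors


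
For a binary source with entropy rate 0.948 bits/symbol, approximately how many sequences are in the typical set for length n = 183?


log2|A_typical| = nH = 183 * 0.948 = 173.484, so |A_typical| ~ 2^173.484 = 1.675e+52

1.675e+52


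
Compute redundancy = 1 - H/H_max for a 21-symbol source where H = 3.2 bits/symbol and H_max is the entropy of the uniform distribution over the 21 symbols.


H_max = log2(K) = log2(21) = 4.3923 bits/symbol. Redundancy = 1 - H/H_max = 1 - 3.2/4.3923 = 1 - 0.7285 = 0.2715

0.2715


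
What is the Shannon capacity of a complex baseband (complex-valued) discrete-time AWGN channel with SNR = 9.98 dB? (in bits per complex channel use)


SNR_linear = 10^(9.98/10) = 9.9541; C = log2(1 + SNR_linear) = log2(1 + 9.9541) = 3.4534

3.4534 bits/channel use


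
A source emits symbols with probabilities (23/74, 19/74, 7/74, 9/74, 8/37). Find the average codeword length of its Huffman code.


Huffman construction (repeatedly merge the two least-probable nodes; each merge adds 1 bit to every symbol beneath it): 7/74 + 9/74 = 8/37; 8/37 + 8/37 = 16/37; 19/74 + 23/74 = 21/37; 16/37 + 21/37 = 1. Resulting codeword lengths (in the order the probabilities were given): (2, 2, 3, 3, 2). L_avg = sum(p_i * l_i) = 23/74*2 + 19/74*2 + 7/74*3 + 9/74*3 + 8/37*2 = 82/37 = 2.2162

2.2162 bits


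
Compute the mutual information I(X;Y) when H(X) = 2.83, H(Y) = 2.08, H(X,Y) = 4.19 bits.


I(X;Y) = H(X) + H(Y) - H(X,Y) = 2.83 + 2.08 - 4.19 = 0.72

0.72 bits


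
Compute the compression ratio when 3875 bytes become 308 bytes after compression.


Ratio = original / compressed = 3875 / 308 = 12.5812

12.5812


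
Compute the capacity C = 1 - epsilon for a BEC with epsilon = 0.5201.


C = 1 - epsilon = 1 - 0.5201 = 0.4799

0.4799 bits


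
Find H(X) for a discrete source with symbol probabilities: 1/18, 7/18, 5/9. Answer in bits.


H = -sum(p_i * log2(p_i)). Terms: -(1/18)*log2(1/18) = 0.231663; -(7/18)*log2(7/18) = 0.529888; -(5/9)*log2(5/9) = 0.471109. H = 0.231663 + 0.529888 + 0.471109 = 1.2327

1.2327 bits


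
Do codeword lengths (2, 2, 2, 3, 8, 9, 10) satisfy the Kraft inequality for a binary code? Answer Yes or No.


Kraft sum = sum(2^(-l_i)) = 0.8818, need <= 1. Result: satisfied (a binary prefix-free code with these lengths exists)

Yes


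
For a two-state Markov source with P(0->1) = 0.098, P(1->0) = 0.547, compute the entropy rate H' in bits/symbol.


Stationary distribution: pi_0 = p10/(p01+p10) = 0.8481, pi_1 = 0.1519. Entropy rate H' = pi_0*H(p01) + pi_1*H(p10) = 0.8481*0.4626 + 0.1519*0.9936 = 0.5433

0.5433 bits/symbol


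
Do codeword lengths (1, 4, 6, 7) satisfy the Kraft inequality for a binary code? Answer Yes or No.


Kraft sum = sum(2^(-l_i)) = 0.5859, need <= 1. Result: satisfied (a binary prefix-free code with these lengths exists)

Yes


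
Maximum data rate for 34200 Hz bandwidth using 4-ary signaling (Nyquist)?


Rate = 2 * B * log2(M) = 2 * 34200 * 2.0 = 136800.0

136800.0 bps


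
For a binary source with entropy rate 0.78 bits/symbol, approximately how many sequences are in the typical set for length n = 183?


log2|A_typical| = nH = 183 * 0.78 = 142.74, so |A_typical| ~ 2^142.74 = 9.312e+42

9.312e+42


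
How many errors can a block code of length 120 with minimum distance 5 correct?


Correction capability = floor((d-1)/2) = floor((5-1)/2) = 2

2 errors


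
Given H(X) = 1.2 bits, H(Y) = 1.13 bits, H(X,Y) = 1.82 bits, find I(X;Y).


I(X;Y) = H(X) + H(Y) - H(X,Y) = 1.2 + 1.13 - 1.82 = 0.51

0.51 bits


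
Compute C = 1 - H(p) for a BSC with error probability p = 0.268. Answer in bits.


H(p) = -p*log2(p) - (1-p)*log2(1-p) = -0.268*log2(0.268) - 0.732*log2(0.732) = 0.509118 + 0.329462 = 0.8386. C = 1 - H(p) = 1 - 0.8386 = 0.1614

0.1614 bits


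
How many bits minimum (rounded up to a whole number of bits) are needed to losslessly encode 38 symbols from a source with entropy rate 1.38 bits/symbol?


Minimum bits >= n * H = 38 * 1.38 = 52.44, rounded up to a whole number of bits = 53

53 bits


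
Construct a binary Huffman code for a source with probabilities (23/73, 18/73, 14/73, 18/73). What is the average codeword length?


Huffman construction (repeatedly merge the two least-probable nodes; each merge adds 1 bit to every symbol beneath it): 14/73 + 18/73 = 32/73; 18/73 + 23/73 = 41/73; 32/73 + 41/73 = 1. Resulting codeword lengths (in the order the probabilities were given): (2, 2, 2, 2). L_avg = sum(p_i * l_i) = 23/73*2 + 18/73*2 + 14/73*2 + 18/73*2 = 2

2.0 bits


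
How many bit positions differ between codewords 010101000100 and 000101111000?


Count differing positions: . ^ . . . . ^ ^ ^ ^ . . = 5 differences

5


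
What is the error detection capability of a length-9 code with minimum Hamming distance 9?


Detection capability = d_min - 1 = 9 - 1 = 8

8 errors


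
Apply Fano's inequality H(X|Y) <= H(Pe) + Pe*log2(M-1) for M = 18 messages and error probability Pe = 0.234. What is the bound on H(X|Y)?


H(Pe) = -Pe*log2(Pe) - (1-Pe)*log2(1-Pe) = -0.234*log2(0.234) - 0.766*log2(0.766) = 0.490328 + 0.294591 = 0.7849. Pe*log2(M-1) = 0.234*log2(17) = 0.956466. Bound = H(Pe) + Pe*log2(M-1) = 0.490328 + 0.294591 + 0.956466 = 1.7414

1.7414 bits


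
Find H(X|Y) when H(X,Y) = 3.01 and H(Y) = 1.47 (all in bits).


H(X|Y) = H(X,Y) - H(Y) = 3.01 - 1.47 = 1.54

1.54 bits


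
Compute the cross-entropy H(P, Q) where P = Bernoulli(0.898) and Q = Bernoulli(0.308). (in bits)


H(P,Q) = -p*log2(q) - (1-p)*log2(1-q). -0.898*log2(0.308) = 1.525700; -0.102*log2(0.692) = 0.054178. H(P,Q) = 1.525700 + 0.054178 = 1.5799

1.5799 bits


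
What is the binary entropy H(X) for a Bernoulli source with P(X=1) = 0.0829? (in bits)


H = -p*log2(p) - (1-p)*log2(1-p). -0.0829*log2(0.0829) = 0.297817; -0.9171*log2(0.9171) = 0.114499. H = 0.297817 + 0.114499 = 0.4123

0.4123 bits


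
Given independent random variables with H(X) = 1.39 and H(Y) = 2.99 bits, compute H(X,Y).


For independent variables, H(X,Y) = H(X) + H(Y) = 1.39 + 2.99 = 4.38

4.38 bits


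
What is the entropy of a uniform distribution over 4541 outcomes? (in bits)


H = log2(n) = log2(4541) = 12.1488

12.1488 bits


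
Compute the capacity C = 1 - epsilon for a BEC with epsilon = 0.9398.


C = 1 - epsilon = 1 - 0.9398 = 0.0602

0.0602 bits


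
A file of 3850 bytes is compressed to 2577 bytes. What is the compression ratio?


Ratio = original / compressed = 3850 / 2577 = 1.494

1.494


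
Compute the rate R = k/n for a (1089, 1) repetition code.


Rate = k/n = 1/1089

1/1089


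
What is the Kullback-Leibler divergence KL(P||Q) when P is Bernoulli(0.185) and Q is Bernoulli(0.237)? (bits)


KL = p*log2(p/q) + (1-p)*log2((1-p)/(1-q)) = 0.185*log2(0.185/0.237) + 0.815*log2(0.815/0.763) = 0.0114

0.0114 bits


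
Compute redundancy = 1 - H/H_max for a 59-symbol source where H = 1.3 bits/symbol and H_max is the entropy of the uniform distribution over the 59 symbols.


H_max = log2(K) = log2(59) = 5.8826 bits/symbol. Redundancy = 1 - H/H_max = 1 - 1.3/5.8826 = 1 - 0.221 = 0.779

0.779


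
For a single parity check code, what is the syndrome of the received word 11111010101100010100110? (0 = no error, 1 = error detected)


Syndrome = XOR of all bits = 1 XOR 1 XOR 1 XOR 1 XOR 1 XOR 0 XOR 1 XOR 0 XOR 1 XOR 0 XOR 1 XOR 1 XOR 0 XOR 0 XOR 0 XOR 1 XOR 0 XOR 1 XOR 0 XOR 0 XOR 1 XOR 1 XOR 0 = 1

1


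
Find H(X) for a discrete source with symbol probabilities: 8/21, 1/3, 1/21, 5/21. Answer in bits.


H = -sum(p_i * log2(p_i)). Terms: -(8/21)*log2(8/21) = 0.530407; -(1/3)*log2(1/3) = 0.528321; -(1/21)*log2(1/21) = 0.209158; -(5/21)*log2(5/21) = 0.492950. H = 0.530407 + 0.528321 + 0.209158 + 0.492950 = 1.7608

1.7608 bits


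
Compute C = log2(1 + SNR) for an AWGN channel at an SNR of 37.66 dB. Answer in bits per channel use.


SNR_linear = 10^(37.66/10) = 5834.451; C = log2(1 + SNR_linear) = log2(1 + 5834.451) = 12.5106

12.5106 bits/channel use


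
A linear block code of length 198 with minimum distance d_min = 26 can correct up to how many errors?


Correction capability = floor((d-1)/2) = floor((26-1)/2) = 12

12 errors


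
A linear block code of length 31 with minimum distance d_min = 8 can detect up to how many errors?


Detection capability = d_min - 1 = 8 - 1 = 7

7 errors


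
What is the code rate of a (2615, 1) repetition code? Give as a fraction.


Rate = k/n = 1/2615

1/2615


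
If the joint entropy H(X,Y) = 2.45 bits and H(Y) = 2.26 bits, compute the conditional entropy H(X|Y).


H(X|Y) = H(X,Y) - H(Y) = 2.45 - 2.26 = 0.19

0.19 bits


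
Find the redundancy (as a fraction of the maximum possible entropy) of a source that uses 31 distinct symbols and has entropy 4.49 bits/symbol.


H_max = log2(K) = log2(31) = 4.9542 bits/symbol. Redundancy = 1 - H/H_max = 1 - 4.49/4.9542 = 1 - 0.9063 = 0.0937

0.0937


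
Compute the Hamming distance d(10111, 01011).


Count differing positions: ^ ^ ^ . . = 3 differences

3


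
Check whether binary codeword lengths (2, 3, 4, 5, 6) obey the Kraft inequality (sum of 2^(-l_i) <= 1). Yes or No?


Kraft sum = sum(2^(-l_i)) = 0.4844, need <= 1. Result: satisfied (a binary prefix-free code with these lengths exists)

Yes


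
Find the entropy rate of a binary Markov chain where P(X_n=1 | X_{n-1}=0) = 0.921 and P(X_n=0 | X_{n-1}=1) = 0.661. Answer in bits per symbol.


Stationary distribution: pi_0 = p10/(p01+p10) = 0.4178, pi_1 = 0.5822. Entropy rate H' = pi_0*H(p01) + pi_1*H(p10) = 0.4178*0.3986 + 0.5822*0.9239 = 0.7044

0.7044 bits/symbol


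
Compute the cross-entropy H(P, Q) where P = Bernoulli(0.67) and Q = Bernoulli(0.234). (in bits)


H(P,Q) = -p*log2(q) - (1-p)*log2(1-q). -0.67*log2(0.234) = 1.403931; -0.33*log2(0.766) = 0.126913. H(P,Q) = 1.403931 + 0.126913 = 1.5308

1.5308 bits


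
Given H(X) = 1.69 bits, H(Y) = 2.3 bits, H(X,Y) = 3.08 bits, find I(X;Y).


I(X;Y) = H(X) + H(Y) - H(X,Y) = 1.69 + 2.3 - 3.08 = 0.91

0.91 bits


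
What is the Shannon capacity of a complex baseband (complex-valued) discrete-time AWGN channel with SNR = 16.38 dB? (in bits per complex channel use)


SNR_linear = 10^(16.38/10) = 43.451; C = log2(1 + SNR_linear) = log2(1 + 43.451) = 5.4741

5.4741 bits/channel use


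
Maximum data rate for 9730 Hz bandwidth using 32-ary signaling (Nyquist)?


Rate = 2 * B * log2(M) = 2 * 9730 * 5.0 = 97300.0

97300.0 bps


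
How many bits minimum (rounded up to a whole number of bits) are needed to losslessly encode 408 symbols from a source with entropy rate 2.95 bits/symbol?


Minimum bits >= n * H = 408 * 2.95 = 1203.6, rounded up to a whole number of bits = 1204

1204 bits


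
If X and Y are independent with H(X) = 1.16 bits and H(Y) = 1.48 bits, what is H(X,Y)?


For independent variables, H(X,Y) = H(X) + H(Y) = 1.16 + 1.48 = 2.64

2.64 bits


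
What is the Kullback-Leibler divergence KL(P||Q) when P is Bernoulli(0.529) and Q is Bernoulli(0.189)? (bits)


KL = p*log2(p/q) + (1-p)*log2((1-p)/(1-q)) = 0.529*log2(0.529/0.189) + 0.471*log2(0.471/0.811) = 0.4163

0.4163 bits


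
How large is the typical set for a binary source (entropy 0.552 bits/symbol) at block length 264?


log2|A_typical| = nH = 264 * 0.552 = 145.728, so |A_typical| ~ 2^145.728 = 7.388e+43

7.388e+43


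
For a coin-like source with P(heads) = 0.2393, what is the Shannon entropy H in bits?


H = -p*log2(p) - (1-p)*log2(1-p). -0.2393*log2(0.2393) = 0.493702; -0.7607*log2(0.7607) = 0.300173. H = 0.493702 + 0.300173 = 0.7939

0.7939 bits


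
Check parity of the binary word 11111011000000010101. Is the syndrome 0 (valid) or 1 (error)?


Syndrome = XOR of all bits = 1 XOR 1 XOR 1 XOR 1 XOR 1 XOR 0 XOR 1 XOR 1 XOR 0 XOR 0 XOR 0 XOR 0 XOR 0 XOR 0 XOR 0 XOR 1 XOR 0 XOR 1 XOR 0 XOR 1 = 0

0


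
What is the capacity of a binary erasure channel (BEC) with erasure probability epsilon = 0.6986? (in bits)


C = 1 - epsilon = 1 - 0.6986 = 0.3014

0.3014 bits


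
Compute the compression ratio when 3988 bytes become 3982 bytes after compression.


Ratio = original / compressed = 3988 / 3982 = 1.0015

1.0015


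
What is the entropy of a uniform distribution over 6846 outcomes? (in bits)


H = log2(n) = log2(6846) = 12.741

12.741 bits


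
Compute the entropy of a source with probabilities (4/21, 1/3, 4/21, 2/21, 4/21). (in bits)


H = -sum(p_i * log2(p_i)). Terms: -(4/21)*log2(4/21) = 0.455680; -(1/3)*log2(1/3) = 0.528321; -(4/21)*log2(4/21) = 0.455680; -(2/21)*log2(2/21) = 0.323078; -(4/21)*log2(4/21) = 0.455680. H = 0.455680 + 0.528321 + 0.455680 + 0.323078 + 0.455680 = 2.2184

2.2184 bits


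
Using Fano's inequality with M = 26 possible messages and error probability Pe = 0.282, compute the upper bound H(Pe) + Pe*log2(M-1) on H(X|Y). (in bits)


H(Pe) = -Pe*log2(Pe) - (1-Pe)*log2(1-Pe) = -0.282*log2(0.282) - 0.718*log2(0.718) = 0.514998 + 0.343164 = 0.8582. Pe*log2(M-1) = 0.282*log2(25) = 1.309567. Bound = H(Pe) + Pe*log2(M-1) = 0.514998 + 0.343164 + 1.309567 = 2.1677

2.1677 bits


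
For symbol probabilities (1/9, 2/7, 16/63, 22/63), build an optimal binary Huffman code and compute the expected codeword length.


Huffman construction (repeatedly merge the two least-probable nodes; each merge adds 1 bit to every symbol beneath it): 1/9 + 16/63 = 23/63; 2/7 + 22/63 = 40/63; 23/63 + 40/63 = 1. Resulting codeword lengths (in the order the probabilities were given): (2, 2, 2, 2). L_avg = sum(p_i * l_i) = 1/9*2 + 2/7*2 + 16/63*2 + 22/63*2 = 2

2.0 bits


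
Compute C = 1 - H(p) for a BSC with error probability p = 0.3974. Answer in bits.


H(p) = -p*log2(p) - (1-p)*log2(1-p) = -0.3974*log2(0.3974) - 0.6026*log2(0.6026) = 0.529073 + 0.440336 = 0.9694. C = 1 - H(p) = 1 - 0.9694 = 0.0306

0.0306 bits


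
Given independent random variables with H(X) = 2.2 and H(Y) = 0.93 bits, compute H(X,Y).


For independent variables, H(X,Y) = H(X) + H(Y) = 2.2 + 0.93 = 3.13

3.13 bits


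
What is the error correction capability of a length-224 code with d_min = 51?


Correction capability = floor((d-1)/2) = floor((51-1)/2) = 25

25 errors


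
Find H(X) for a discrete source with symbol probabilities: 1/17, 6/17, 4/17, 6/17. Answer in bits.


H = -sum(p_i * log2(p_i)). Terms: -(1/17)*log2(1/17) = 0.240439; -(6/17)*log2(6/17) = 0.530294; -(4/17)*log2(4/17) = 0.491168; -(6/17)*log2(6/17) = 0.530294. H = 0.240439 + 0.530294 + 0.491168 + 0.530294 = 1.7922

1.7922 bits


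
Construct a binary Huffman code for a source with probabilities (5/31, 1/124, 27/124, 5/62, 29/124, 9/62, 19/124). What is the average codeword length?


Huffman construction (repeatedly merge the two least-probable nodes; each merge adds 1 bit to every symbol beneath it): 1/124 + 5/62 = 11/124; 11/124 + 9/62 = 29/124; 19/124 + 5/31 = 39/124; 27/124 + 29/124 = 14/31; 29/124 + 39/124 = 17/31; 14/31 + 17/31 = 1. Resulting codeword lengths (in the order the probabilities were given): (3, 4, 2, 4, 2, 3, 3). L_avg = sum(p_i * l_i) = 5/31*3 + 1/124*4 + 27/124*2 + 5/62*4 + 29/124*2 + 9/62*3 + 19/124*3 = 327/124 = 2.6371

2.6371 bits


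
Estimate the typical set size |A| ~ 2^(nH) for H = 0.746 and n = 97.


log2|A_typical| = nH = 97 * 0.746 = 72.362, so |A_typical| ~ 2^72.362 = 6.069e+21

6.069e+21


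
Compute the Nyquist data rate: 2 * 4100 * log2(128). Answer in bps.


Rate = 2 * B * log2(M) = 2 * 4100 * 7.0 = 57400.0

57400.0 bps


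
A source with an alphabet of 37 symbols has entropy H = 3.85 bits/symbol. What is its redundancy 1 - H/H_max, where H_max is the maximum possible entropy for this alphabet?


H_max = log2(K) = log2(37) = 5.2095 bits/symbol. Redundancy = 1 - H/H_max = 1 - 3.85/5.2095 = 1 - 0.739 = 0.261

0.261


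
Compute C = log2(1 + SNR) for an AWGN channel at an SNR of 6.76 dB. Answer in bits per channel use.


SNR_linear = 10^(6.76/10) = 4.7424; C = log2(1 + SNR_linear) = log2(1 + 4.7424) = 2.5217

2.5217 bits/channel use


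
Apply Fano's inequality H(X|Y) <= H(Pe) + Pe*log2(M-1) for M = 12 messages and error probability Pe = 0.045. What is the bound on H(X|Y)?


H(Pe) = -Pe*log2(Pe) - (1-Pe)*log2(1-Pe) = -0.045*log2(0.045) - 0.955*log2(0.955) = 0.201327 + 0.063438 = 0.2648. Pe*log2(M-1) = 0.045*log2(11) = 0.155674. Bound = H(Pe) + Pe*log2(M-1) = 0.201327 + 0.063438 + 0.155674 = 0.4204

0.4204 bits


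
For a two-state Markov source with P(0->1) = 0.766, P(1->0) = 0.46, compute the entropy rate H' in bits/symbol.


Stationary distribution: pi_0 = p10/(p01+p10) = 0.3752, pi_1 = 0.6248. Entropy rate H' = pi_0*H(p01) + pi_1*H(p10) = 0.3752*0.7849 + 0.6248*0.9954 = 0.9164

0.9164 bits/symbol


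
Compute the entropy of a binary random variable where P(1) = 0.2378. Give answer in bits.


H = -p*log2(p) - (1-p)*log2(1-p). -0.2378*log2(0.2378) = 0.492764; -0.7622*log2(0.7622) = 0.298598. H = 0.492764 + 0.298598 = 0.7914

0.7914 bits


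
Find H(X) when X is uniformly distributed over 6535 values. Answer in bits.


H = log2(n) = log2(6535) = 12.674

12.674 bits


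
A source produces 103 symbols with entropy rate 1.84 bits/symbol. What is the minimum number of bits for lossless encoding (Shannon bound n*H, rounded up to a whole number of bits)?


Minimum bits >= n * H = 103 * 1.84 = 189.52, rounded up to a whole number of bits = 190

190 bits


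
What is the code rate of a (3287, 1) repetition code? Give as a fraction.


Rate = k/n = 1/3287

1/3287


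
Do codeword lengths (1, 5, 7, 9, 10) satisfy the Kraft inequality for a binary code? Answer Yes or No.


Kraft sum = sum(2^(-l_i)) = 0.542, need <= 1. Result: satisfied (a binary prefix-free code with these lengths exists)

Yes


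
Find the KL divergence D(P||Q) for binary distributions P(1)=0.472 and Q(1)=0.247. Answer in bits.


KL = p*log2(p/q) + (1-p)*log2((1-p)/(1-q)) = 0.472*log2(0.472/0.247) + 0.528*log2(0.528/0.753) = 0.1706

0.1706 bits


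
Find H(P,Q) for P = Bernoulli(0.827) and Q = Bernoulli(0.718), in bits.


H(P,Q) = -p*log2(q) - (1-p)*log2(1-q). -0.827*log2(0.718) = 0.395260; -0.173*log2(0.282) = 0.315938. H(P,Q) = 0.395260 + 0.315938 = 0.7112

0.7112 bits


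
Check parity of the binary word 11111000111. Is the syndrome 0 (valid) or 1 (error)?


Syndrome = XOR of all bits = 1 XOR 1 XOR 1 XOR 1 XOR 1 XOR 0 XOR 0 XOR 0 XOR 1 XOR 1 XOR 1 = 0

0


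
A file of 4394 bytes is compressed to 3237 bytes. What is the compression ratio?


Ratio = original / compressed = 4394 / 3237 = 1.3574

1.3574


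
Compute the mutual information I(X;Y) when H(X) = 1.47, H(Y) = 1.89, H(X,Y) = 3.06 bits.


I(X;Y) = H(X) + H(Y) - H(X,Y) = 1.47 + 1.89 - 3.06 = 0.3

0.3 bits


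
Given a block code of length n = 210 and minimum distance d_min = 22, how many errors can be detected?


Detection capability = d_min - 1 = 22 - 1 = 21

21 errors


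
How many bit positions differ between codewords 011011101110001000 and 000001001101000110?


Count differing positions: . ^ ^ . ^ . ^ . . . ^ ^ . . ^ ^ ^ . = 9 differences

9


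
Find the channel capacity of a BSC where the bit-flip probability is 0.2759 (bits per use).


H(p) = -p*log2(p) - (1-p)*log2(1-p) = -0.2759*log2(0.2759) - 0.7241*log2(0.7241) = 0.512562 + 0.337242 = 0.8498. C = 1 - H(p) = 1 - 0.8498 = 0.1502

0.1502 bits


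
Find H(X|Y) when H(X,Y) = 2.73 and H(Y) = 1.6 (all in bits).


H(X|Y) = H(X,Y) - H(Y) = 2.73 - 1.6 = 1.13

1.13 bits


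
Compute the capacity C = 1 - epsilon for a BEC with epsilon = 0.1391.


C = 1 - epsilon = 1 - 0.1391 = 0.8609

0.8609 bits


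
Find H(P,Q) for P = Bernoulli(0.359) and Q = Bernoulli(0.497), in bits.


H(P,Q) = -p*log2(q) - (1-p)*log2(1-q). -0.359*log2(0.497) = 0.362117; -0.641*log2(0.503) = 0.635468. H(P,Q) = 0.362117 + 0.635468 = 0.9976

0.9976 bits


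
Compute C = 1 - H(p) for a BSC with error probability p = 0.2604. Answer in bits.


H(p) = -p*log2(p) - (1-p)*log2(1-p) = -0.2604*log2(0.2604) - 0.7396*log2(0.7396) = 0.505488 + 0.321861 = 0.8273. C = 1 - H(p) = 1 - 0.8273 = 0.1727

0.1727 bits


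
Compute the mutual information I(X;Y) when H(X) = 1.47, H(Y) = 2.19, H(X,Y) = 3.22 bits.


I(X;Y) = H(X) + H(Y) - H(X,Y) = 1.47 + 2.19 - 3.22 = 0.44

0.44 bits


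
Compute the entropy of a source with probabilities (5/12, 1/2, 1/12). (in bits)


H = -sum(p_i * log2(p_i)). Terms: -(5/12)*log2(5/12) = 0.526264; -(1/2)*log2(1/2) = 0.500000; -(1/12)*log2(1/12) = 0.298747. H = 0.526264 + 0.500000 + 0.298747 = 1.325

1.325 bits


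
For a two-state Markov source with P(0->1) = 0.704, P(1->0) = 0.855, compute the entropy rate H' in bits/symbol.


Stationary distribution: pi_0 = p10/(p01+p10) = 0.5484, pi_1 = 0.4516. Entropy rate H' = pi_0*H(p01) + pi_1*H(p10) = 0.5484*0.8763 + 0.4516*0.5972 = 0.7503

0.7503 bits/symbol


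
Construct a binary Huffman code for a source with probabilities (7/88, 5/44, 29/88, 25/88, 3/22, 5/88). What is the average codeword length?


Huffman construction (repeatedly merge the two least-probable nodes; each merge adds 1 bit to every symbol beneath it): 5/88 + 7/88 = 3/22; 5/44 + 3/22 = 1/4; 3/22 + 1/4 = 17/44; 25/88 + 29/88 = 27/44; 17/44 + 27/44 = 1. Resulting codeword lengths (in the order the probabilities were given): (3, 3, 2, 2, 3, 3). L_avg = sum(p_i * l_i) = 7/88*3 + 5/44*3 + 29/88*2 + 25/88*2 + 3/22*3 + 5/88*3 = 105/44 = 2.3864

2.3864 bits


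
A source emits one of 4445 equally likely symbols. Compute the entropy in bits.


H = log2(n) = log2(4445) = 12.118

12.118 bits


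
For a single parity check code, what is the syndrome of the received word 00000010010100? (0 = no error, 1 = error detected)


Syndrome = XOR of all bits = 0 XOR 0 XOR 0 XOR 0 XOR 0 XOR 0 XOR 1 XOR 0 XOR 0 XOR 1 XOR 0 XOR 1 XOR 0 XOR 0 = 1

1


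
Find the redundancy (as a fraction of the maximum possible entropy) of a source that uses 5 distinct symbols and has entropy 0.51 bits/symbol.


H_max = log2(K) = log2(5) = 2.3219 bits/symbol. Redundancy = 1 - H/H_max = 1 - 0.51/2.3219 = 1 - 0.2196 = 0.7804

0.7804


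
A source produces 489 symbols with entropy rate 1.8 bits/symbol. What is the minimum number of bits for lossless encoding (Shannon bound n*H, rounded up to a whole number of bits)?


Minimum bits >= n * H = 489 * 1.8 = 880.2, rounded up to a whole number of bits = 881

881 bits


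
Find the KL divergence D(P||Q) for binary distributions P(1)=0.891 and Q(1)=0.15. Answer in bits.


KL = p*log2(p/q) + (1-p)*log2((1-p)/(1-q)) = 0.891*log2(0.891/0.15) + 0.109*log2(0.109/0.85) = 1.9673

1.9673 bits


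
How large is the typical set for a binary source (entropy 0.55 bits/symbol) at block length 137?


log2|A_typical| = nH = 137 * 0.55 = 75.35, so |A_typical| ~ 2^75.35 = 4.815e+22

4.815e+22


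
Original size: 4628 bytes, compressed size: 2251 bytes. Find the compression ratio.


Ratio = original / compressed = 4628 / 2251 = 2.056

2.056


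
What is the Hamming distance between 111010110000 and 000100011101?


Count differing positions: ^ ^ ^ ^ ^ . ^ . ^ ^ . ^ = 9 differences

9


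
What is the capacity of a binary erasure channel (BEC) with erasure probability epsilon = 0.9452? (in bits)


C = 1 - epsilon = 1 - 0.9452 = 0.0548

0.0548 bits


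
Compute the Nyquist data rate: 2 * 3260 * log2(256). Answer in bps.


Rate = 2 * B * log2(M) = 2 * 3260 * 8.0 = 52160.0

52160.0 bps


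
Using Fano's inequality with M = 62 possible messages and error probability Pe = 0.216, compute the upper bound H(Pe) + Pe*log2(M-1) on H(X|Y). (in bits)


H(Pe) = -Pe*log2(Pe) - (1-Pe)*log2(1-Pe) = -0.216*log2(0.216) - 0.784*log2(0.784) = 0.477554 + 0.275242 = 0.7528. Pe*log2(M-1) = 0.216*log2(61) = 1.281039. Bound = H(Pe) + Pe*log2(M-1) = 0.477554 + 0.275242 + 1.281039 = 2.0338

2.0338 bits


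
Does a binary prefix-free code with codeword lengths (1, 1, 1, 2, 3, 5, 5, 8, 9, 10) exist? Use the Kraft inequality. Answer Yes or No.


Kraft sum = sum(2^(-l_i)) = 1.9443, need <= 1. Result: violated (a binary prefix-free code with these lengths cannot exist)

No


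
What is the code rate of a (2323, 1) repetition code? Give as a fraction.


Rate = k/n = 1/2323

1/2323


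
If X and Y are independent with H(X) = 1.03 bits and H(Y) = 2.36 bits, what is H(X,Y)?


For independent variables, H(X,Y) = H(X) + H(Y) = 1.03 + 2.36 = 3.39

3.39 bits
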